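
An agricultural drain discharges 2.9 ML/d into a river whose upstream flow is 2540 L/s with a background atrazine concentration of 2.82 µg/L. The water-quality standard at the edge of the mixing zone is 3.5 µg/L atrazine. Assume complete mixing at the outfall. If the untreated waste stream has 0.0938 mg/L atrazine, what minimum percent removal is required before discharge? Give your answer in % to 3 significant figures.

2.9 ML/d = 0.03356 m³/s.
2540 L/s = 2.54 m³/s.
2.82 µg/L = 0.00282 mg/L.
3.5 µg/L = 0.0035 mg/L.
Mass balance: 0.0035·2.574 = 0.03356·Cₑ + 2.54·0.00282.
Cₑ = (0.009007 − 0.007163) / 0.03356 = 0.05496 mg/L.
Required removal = 1 − 0.05496/0.0938 = 41.41 %.

41.4 %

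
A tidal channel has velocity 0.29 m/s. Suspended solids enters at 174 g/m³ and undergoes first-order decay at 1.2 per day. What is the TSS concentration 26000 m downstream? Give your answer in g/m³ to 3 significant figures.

50.1 g/m³

Travel time t = 26000 m / 0.29 m/s = 2.6e+04/0.29 = 8.966e+04 s = 1.038 d.
First-order decay: C = 174·exp(−1.2·1.038) = 174·0.2879 = 50.09 g/m³.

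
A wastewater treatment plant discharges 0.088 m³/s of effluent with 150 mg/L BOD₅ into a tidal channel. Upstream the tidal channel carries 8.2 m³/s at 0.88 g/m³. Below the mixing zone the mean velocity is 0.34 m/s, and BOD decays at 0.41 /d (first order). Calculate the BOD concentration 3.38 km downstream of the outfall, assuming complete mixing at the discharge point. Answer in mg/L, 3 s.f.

2.35 mg/L

After complete mixing, C₀ = (0.088·150 + 8.2·0.88) / 8.288 = 2.463 mg/L.
Travel time t = 3380 m / 0.34 m/s = 9941 s = 0.1151 d.
C = 2.463·exp(−0.41·0.1151) = 2.463·0.9539 = 2.35 mg/L.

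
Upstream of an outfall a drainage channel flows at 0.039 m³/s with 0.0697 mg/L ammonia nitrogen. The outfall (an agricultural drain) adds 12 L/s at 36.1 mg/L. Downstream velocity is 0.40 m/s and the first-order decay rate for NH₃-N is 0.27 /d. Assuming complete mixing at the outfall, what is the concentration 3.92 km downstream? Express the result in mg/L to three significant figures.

12 L/s = 0.012 m³/s.
After complete mixing, C₀ = (0.012·36.1 + 0.039·0.0697) / 0.051 = 8.547 mg/L.
Travel time t = 3920 m / 0.40 m/s = 9800 s = 0.1134 d.
C = 8.547·exp(−0.27·0.1134) = 8.547·0.9698 = 8.29 mg/L.

8.29 mg/L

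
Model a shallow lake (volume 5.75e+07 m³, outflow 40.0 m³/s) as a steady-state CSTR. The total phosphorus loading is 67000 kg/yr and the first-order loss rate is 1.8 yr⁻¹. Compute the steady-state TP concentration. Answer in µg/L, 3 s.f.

Outflow Q = 40.0 m³/s × 3.156e+07 s/yr = 1.262e+09 m³/yr.
Steady-state CSTR mass balance: W = Q·C + k·V·C, so C = W/(Q + kV).
Q + kV = 1.262e+09 + 1.8·5.75e+07 = 1.366e+09 m³/yr.
C = 67000/1.366e+09 = 4.906e-05 kg/m³ = 0.04906 mg/L = 49.06 µg/L.

49.1 µg/L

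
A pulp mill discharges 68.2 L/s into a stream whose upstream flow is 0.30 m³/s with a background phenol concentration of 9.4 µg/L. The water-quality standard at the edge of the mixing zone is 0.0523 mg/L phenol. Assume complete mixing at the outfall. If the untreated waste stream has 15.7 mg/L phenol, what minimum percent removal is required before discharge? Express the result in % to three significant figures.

68.2 L/s = 0.0682 m³/s.
9.4 µg/L = 0.0094 mg/L.
Mass balance: 0.0523·0.3682 = 0.0682·Cₑ + 0.3·0.0094.
Cₑ = (0.01926 − 0.00282) / 0.0682 = 0.241 mg/L.
Required removal = 1 − 0.241/15.7 = 98.46 %.

98.5 %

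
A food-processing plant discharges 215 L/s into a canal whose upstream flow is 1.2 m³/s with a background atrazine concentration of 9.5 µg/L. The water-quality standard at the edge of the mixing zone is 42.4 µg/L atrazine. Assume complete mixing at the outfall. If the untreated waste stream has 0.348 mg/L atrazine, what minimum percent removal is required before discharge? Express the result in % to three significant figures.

35.0 %

215 L/s = 0.215 m³/s.
9.5 µg/L = 0.0095 mg/L.
42.4 µg/L = 0.0424 mg/L.
Mass balance: 0.0424·1.415 = 0.215·Cₑ + 1.2·0.0095.
Cₑ = (0.06 − 0.0114) / 0.215 = 0.226 mg/L.
Required removal = 1 − 0.226/0.348 = 35.05 %.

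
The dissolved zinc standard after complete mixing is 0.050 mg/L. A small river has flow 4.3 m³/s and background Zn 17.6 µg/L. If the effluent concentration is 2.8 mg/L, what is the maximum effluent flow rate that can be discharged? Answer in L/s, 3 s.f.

50.7 L/s

17.6 µg/L = 0.0176 mg/L.
Mass balance at complete mixing: C_std·(Q_w + Q_r) = Q_w·C_e + Q_r·C_b.
Rearranging, Q_w = Q_r·(C_std − C_b)/(C_e − C_std) = 4.3·(0.05 − 0.0176) / (2.8 − 0.05) = 0.05066 m³/s.
= 50.66 L/s.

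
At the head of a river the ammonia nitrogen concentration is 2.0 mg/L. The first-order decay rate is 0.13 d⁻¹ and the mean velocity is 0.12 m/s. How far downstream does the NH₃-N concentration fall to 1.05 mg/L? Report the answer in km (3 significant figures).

From C = C₀·e^(−kt), t = ln(C₀/C)/k = ln(2.0/1.05)/0.13 = 0.6444/0.13 = 4.957 d.
Distance = v·t = 0.12 m/s × 4.282e+05 s = 5.139e+04 m = 51.39 km.

51.4 km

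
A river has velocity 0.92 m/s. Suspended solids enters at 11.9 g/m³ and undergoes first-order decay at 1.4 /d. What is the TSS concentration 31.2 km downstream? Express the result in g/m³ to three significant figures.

6.87 g/m³

Travel time t = 31.2 km / 0.92 m/s = 3.12e+04/0.92 = 3.391e+04 s = 0.3925 d.
First-order decay: C = 11.9·exp(−1.4·0.3925) = 11.9·0.5772 = 6.869 g/m³.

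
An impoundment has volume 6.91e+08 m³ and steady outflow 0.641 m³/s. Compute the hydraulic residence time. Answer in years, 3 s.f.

Q = 0.641 m³/s × 3.156e+07 s/yr = 2.023e+07 m³/yr.
Hydraulic residence time τ = V/Q = 6.91e+08/2.023e+07 = 34.16 yr.

34.2 yr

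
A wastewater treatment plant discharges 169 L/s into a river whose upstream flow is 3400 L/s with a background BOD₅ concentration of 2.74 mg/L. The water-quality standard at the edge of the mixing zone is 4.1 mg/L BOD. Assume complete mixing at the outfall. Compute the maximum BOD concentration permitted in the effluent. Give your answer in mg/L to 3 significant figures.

169 L/s = 0.169 m³/s.
3400 L/s = 3.4 m³/s.
Mass balance: 4.1·3.569 = 0.169·Cₑ + 3.4·2.74.
Cₑ = (14.63 − 9.316) / 0.169 = 31.46 mg/L.

31.5 mg/L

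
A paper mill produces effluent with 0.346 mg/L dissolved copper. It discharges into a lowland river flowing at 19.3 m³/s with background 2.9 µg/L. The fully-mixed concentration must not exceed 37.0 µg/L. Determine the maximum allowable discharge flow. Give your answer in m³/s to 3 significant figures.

2.9 µg/L = 0.0029 mg/L.
37.0 µg/L = 0.037 mg/L.
Mass balance at complete mixing: C_std·(Q_w + Q_r) = Q_w·C_e + Q_r·C_b.
Rearranging, Q_w = Q_r·(C_std − C_b)/(C_e − C_std) = 19.3·(0.037 − 0.0029) / (0.346 − 0.037) = 2.13 m³/s.

2.13 m³/s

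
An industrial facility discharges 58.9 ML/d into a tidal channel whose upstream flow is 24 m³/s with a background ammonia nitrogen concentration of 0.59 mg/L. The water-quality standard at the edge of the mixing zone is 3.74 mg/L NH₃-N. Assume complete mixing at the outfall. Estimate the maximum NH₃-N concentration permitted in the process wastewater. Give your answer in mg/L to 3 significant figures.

58.9 ML/d = 0.6817 m³/s.
Mass balance: 3.74·24.68 = 0.6817·Cₑ + 24·0.59.
Cₑ = (92.31 − 14.16) / 0.6817 = 114.6 mg/L.

115 mg/L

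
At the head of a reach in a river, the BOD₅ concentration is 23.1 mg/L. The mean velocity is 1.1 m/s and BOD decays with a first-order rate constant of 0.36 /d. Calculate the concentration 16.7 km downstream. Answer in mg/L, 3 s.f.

Travel time t = 16.7 km / 1.1 m/s = 1.67e+04/1.1 = 1.518e+04 s = 0.1757 d.
First-order decay: C = 23.1·exp(−0.36·0.1757) = 23.1·0.9387 = 21.68 mg/L.

21.7 mg/L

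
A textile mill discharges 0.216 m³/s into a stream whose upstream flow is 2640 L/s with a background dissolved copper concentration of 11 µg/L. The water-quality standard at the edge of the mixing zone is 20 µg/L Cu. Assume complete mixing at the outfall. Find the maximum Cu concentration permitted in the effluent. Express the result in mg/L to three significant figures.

2640 L/s = 2.64 m³/s.
11 µg/L = 0.011 mg/L.
20 µg/L = 0.02 mg/L.
Mass balance: 0.02·2.856 = 0.216·Cₑ + 2.64·0.011.
Cₑ = (0.05712 − 0.02904) / 0.216 = 0.13 mg/L.

0.130 mg/L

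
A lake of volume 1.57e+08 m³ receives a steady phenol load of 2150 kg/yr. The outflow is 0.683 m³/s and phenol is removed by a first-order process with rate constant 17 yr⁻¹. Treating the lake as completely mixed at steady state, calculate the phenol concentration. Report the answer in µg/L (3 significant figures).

0.799 µg/L

Outflow Q = 0.683 m³/s × 3.156e+07 s/yr = 2.155e+07 m³/yr.
Steady-state CSTR mass balance: W = Q·C + k·V·C, so C = W/(Q + kV).
Q + kV = 2.155e+07 + 17·1.57e+08 = 2.691e+09 m³/yr.
C = 2150/2.691e+09 = 7.991e-07 kg/m³ = 0.0007991 mg/L = 0.7991 µg/L.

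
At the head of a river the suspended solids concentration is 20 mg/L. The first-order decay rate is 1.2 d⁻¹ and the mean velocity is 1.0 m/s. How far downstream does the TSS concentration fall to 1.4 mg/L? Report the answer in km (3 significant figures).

191 km

From C = C₀·e^(−kt), t = ln(C₀/C)/k = ln(20/1.4)/1.2 = 2.659/1.2 = 2.216 d.
Distance = v·t = 1.0 m/s × 1.915e+05 s = 1.915e+05 m = 191.5 km.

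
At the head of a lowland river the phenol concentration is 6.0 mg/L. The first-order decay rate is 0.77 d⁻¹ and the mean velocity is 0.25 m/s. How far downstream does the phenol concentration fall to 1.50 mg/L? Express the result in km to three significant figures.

38.9 km

From C = C₀·e^(−kt), t = ln(C₀/C)/k = ln(6.0/1.50)/0.77 = 1.386/0.77 = 1.8 d.
Distance = v·t = 0.25 m/s × 1.556e+05 s = 3.889e+04 m = 38.89 km.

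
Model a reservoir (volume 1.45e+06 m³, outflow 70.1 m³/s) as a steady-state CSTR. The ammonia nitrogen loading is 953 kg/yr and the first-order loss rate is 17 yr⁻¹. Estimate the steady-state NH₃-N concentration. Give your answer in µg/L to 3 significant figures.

0.426 µg/L

Outflow Q = 70.1 m³/s × 3.156e+07 s/yr = 2.212e+09 m³/yr.
Steady-state CSTR mass balance: W = Q·C + k·V·C, so C = W/(Q + kV).
Q + kV = 2.212e+09 + 17·1.45e+06 = 2.237e+09 m³/yr.
C = 953/2.237e+09 = 4.26e-07 kg/m³ = 0.000426 mg/L = 0.426 µg/L.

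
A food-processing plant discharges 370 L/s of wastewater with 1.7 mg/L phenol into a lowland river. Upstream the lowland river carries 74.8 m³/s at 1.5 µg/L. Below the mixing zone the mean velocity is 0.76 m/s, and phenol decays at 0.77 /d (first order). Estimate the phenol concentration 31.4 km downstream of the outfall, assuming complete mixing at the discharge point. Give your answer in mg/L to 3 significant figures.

370 L/s = 0.37 m³/s.
1.5 µg/L = 0.0015 mg/L.
After complete mixing, C₀ = (0.37·1.7 + 74.8·0.0015) / 75.17 = 0.00986 mg/L.
Travel time t = 3.14e+04 m / 0.76 m/s = 4.132e+04 s = 0.4782 d.
C = 0.00986·exp(−0.77·0.4782) = 0.00986·0.692 = 0.006823 mg/L.

0.00682 mg/L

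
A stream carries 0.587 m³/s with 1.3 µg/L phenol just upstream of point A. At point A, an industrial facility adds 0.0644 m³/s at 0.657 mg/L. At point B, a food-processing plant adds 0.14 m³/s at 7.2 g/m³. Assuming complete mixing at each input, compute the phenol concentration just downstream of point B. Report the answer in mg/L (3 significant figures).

1.3 µg/L = 0.0013 mg/L.
After input A: C = (0.587·0.0013 + 0.0644·0.657) / 0.6514 = 0.06613 mg/L.
After input B: C = (0.6514·0.06613 + 0.14·7.2) / 0.7914 = 1.328 mg/L.

1.33 mg/L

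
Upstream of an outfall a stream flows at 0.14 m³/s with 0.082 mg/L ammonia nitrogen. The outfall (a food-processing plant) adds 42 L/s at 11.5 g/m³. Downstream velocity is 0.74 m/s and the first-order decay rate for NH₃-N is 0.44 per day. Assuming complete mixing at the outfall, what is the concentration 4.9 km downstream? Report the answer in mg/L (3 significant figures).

2.63 mg/L

42 L/s = 0.042 m³/s.
After complete mixing, C₀ = (0.042·11.5 + 0.14·0.082) / 0.182 = 2.717 mg/L.
Travel time t = 4900 m / 0.74 m/s = 6622 s = 0.07664 d.
C = 2.717·exp(−0.44·0.07664) = 2.717·0.9668 = 2.627 mg/L.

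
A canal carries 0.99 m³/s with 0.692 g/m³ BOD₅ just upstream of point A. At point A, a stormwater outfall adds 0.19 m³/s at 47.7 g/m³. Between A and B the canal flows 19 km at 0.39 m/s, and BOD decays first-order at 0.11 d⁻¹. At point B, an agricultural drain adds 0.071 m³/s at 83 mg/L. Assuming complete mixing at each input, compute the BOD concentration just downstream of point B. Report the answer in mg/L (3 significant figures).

After input A: C = (0.99·0.692 + 0.19·47.7) / 1.18 = 8.261 mg/L.
Over the 19 km reach to input B (t = 4.872e+04 s = 0.5639 d), decay gives C = 8.261·exp(−0.11·0.5639) = 7.764 mg/L.
After input B: C = (1.18·7.764 + 0.071·83) / 1.251 = 12.03 mg/L.

12.0 mg/L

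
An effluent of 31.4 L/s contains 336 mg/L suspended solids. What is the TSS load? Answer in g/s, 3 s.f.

10.6 g/s

31.4 L/s = 0.0314 m³/s.
Mass flux = Q·C = 0.0314 m³/s × 336 g/m³ = 10.55 g/s.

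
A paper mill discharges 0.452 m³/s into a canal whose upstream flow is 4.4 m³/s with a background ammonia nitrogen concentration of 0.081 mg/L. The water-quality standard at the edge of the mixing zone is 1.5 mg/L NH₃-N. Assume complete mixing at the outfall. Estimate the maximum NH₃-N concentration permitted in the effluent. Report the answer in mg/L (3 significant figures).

15.3 mg/L

Mass balance: 1.5·4.852 = 0.452·Cₑ + 4.4·0.081.
Cₑ = (7.278 − 0.3564) / 0.452 = 15.31 mg/L.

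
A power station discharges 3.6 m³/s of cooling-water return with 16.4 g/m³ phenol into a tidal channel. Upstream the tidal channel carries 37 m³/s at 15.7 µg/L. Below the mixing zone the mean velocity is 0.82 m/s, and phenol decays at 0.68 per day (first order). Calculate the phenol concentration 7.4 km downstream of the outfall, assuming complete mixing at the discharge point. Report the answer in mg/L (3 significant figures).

15.7 µg/L = 0.0157 mg/L.
After complete mixing, C₀ = (3.6·16.4 + 37·0.0157) / 40.6 = 1.468 mg/L.
Travel time t = 7400 m / 0.82 m/s = 9024 s = 0.1044 d.
C = 1.468·exp(−0.68·0.1044) = 1.468·0.9314 = 1.368 mg/L.

1.37 mg/L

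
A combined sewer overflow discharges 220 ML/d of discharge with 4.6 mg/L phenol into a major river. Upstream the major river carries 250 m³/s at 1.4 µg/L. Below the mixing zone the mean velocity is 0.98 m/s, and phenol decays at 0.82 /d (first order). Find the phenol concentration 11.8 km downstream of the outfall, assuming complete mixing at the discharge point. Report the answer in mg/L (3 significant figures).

220 ML/d = 2.546 m³/s.
1.4 µg/L = 0.0014 mg/L.
After complete mixing, C₀ = (2.546·4.6 + 250·0.0014) / 252.5 = 0.04777 mg/L.
Travel time t = 1.18e+04 m / 0.98 m/s = 1.204e+04 s = 0.1394 d.
C = 0.04777·exp(−0.82·0.1394) = 0.04777·0.892 = 0.04261 mg/L.

0.0426 mg/L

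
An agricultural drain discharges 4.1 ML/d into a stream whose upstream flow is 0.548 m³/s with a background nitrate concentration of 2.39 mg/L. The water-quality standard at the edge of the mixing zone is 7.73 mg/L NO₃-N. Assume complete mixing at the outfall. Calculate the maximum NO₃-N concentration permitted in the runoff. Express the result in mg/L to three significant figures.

69.4 mg/L

4.1 ML/d = 0.04745 m³/s.
Mass balance: 7.73·0.5955 = 0.04745·Cₑ + 0.548·2.39.
Cₑ = (4.603 − 1.31) / 0.04745 = 69.4 mg/L.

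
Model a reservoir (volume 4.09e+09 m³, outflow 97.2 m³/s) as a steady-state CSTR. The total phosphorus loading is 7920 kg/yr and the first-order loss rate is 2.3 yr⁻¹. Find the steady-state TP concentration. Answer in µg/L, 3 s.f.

Outflow Q = 97.2 m³/s × 3.156e+07 s/yr = 3.067e+09 m³/yr.
Steady-state CSTR mass balance: W = Q·C + k·V·C, so C = W/(Q + kV).
Q + kV = 3.067e+09 + 2.3·4.09e+09 = 1.247e+10 m³/yr.
C = 7920/1.247e+10 = 6.349e-07 kg/m³ = 0.0006349 mg/L = 0.6349 µg/L.

0.635 µg/L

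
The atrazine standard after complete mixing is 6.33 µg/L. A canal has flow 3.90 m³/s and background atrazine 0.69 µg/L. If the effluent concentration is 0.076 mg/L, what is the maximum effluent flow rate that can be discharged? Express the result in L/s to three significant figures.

0.69 µg/L = 0.00069 mg/L.
6.33 µg/L = 0.00633 mg/L.
Mass balance at complete mixing: C_std·(Q_w + Q_r) = Q_w·C_e + Q_r·C_b.
Rearranging, Q_w = Q_r·(C_std − C_b)/(C_e − C_std) = 3.90·(0.00633 − 0.00069) / (0.076 − 0.00633) = 0.3157 m³/s.
= 315.7 L/s.

316 L/s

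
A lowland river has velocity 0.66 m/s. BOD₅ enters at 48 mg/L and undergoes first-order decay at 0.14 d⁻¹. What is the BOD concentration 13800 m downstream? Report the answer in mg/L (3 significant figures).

46.4 mg/L

Travel time t = 13800 m / 0.66 m/s = 1.38e+04/0.66 = 2.091e+04 s = 0.242 d.
First-order decay: C = 48·exp(−0.14·0.242) = 48·0.9667 = 46.4 mg/L.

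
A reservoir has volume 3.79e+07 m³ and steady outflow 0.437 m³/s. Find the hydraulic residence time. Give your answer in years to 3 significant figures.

2.75 yr

Q = 0.437 m³/s × 3.156e+07 s/yr = 1.379e+07 m³/yr.
Hydraulic residence time τ = V/Q = 3.79e+07/1.379e+07 = 2.748 yr.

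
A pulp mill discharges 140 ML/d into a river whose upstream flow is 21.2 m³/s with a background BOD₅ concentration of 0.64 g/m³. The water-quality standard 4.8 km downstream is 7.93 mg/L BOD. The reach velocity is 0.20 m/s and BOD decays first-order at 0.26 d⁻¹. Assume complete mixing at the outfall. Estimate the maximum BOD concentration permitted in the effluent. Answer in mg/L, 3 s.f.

140 ML/d = 1.62 m³/s.
Travel time to the compliance point: t = 4800/0.20 = 2.4e+04 s = 0.2778 d; decay factor exp(−0.26·0.2778) = 0.9303.
So the concentration just after mixing may be at most 7.93/0.9303 = 8.524 mg/L.
Mass balance: 8.524·22.82 = 1.62·Cₑ + 21.2·0.64.
Cₑ = (194.5 − 13.57) / 1.62 = 111.7 mg/L.

112 mg/L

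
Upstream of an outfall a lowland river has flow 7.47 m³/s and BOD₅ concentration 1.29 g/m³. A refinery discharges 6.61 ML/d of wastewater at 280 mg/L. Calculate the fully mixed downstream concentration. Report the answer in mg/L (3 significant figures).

4.12 mg/L

6.61 ML/d = 0.0765 m³/s.
By mass balance at complete mixing, C = (0.0765·280 + 7.47·1.29) / (0.0765 + 7.47) = 31.06/7.547 = 4.115 mg/L.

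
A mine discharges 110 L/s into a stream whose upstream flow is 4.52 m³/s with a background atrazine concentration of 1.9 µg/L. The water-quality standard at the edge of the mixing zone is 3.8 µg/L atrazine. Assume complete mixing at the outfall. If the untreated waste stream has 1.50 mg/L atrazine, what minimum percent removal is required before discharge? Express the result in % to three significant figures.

110 L/s = 0.11 m³/s.
1.9 µg/L = 0.0019 mg/L.
3.8 µg/L = 0.0038 mg/L.
Mass balance: 0.0038·4.63 = 0.11·Cₑ + 4.52·0.0019.
Cₑ = (0.01759 − 0.008588) / 0.11 = 0.08187 mg/L.
Required removal = 1 − 0.08187/1.50 = 94.54 %.

94.5 %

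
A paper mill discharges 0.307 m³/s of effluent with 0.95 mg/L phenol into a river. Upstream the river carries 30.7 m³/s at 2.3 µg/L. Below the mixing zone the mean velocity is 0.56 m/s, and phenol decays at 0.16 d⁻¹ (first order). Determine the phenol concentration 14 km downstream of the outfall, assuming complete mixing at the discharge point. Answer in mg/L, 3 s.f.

2.3 µg/L = 0.0023 mg/L.
After complete mixing, C₀ = (0.307·0.95 + 30.7·0.0023) / 31.01 = 0.01168 mg/L.
Travel time t = 1.4e+04 m / 0.56 m/s = 2.5e+04 s = 0.2894 d.
C = 0.01168·exp(−0.16·0.2894) = 0.01168·0.9548 = 0.01115 mg/L.

0.0112 mg/L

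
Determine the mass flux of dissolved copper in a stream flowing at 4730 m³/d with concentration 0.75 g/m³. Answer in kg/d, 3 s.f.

3.55 kg/d

4730 m³/d = 0.05475 m³/s.
Mass flux = Q·C = 0.05475 m³/s × 0.75 g/m³ = 0.04106 g/s.
= 0.04106 g/s × 86.4 = 3.548 kg/d.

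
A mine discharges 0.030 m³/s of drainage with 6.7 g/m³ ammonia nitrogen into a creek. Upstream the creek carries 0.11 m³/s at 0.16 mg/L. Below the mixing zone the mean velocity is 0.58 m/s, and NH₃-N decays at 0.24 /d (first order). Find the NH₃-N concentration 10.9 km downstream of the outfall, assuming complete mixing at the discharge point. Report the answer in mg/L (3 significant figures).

After complete mixing, C₀ = (0.03·6.7 + 0.11·0.16) / 0.14 = 1.561 mg/L.
Travel time t = 1.09e+04 m / 0.58 m/s = 1.879e+04 s = 0.2175 d.
C = 1.561·exp(−0.24·0.2175) = 1.561·0.9491 = 1.482 mg/L.

1.48 mg/L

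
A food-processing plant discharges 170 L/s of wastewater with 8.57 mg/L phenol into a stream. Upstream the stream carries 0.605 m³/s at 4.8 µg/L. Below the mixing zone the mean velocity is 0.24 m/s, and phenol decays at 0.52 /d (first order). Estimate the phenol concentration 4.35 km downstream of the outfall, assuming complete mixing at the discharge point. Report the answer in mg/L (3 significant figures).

170 L/s = 0.17 m³/s.
4.8 µg/L = 0.0048 mg/L.
After complete mixing, C₀ = (0.17·8.57 + 0.605·0.0048) / 0.775 = 1.884 mg/L.
Travel time t = 4350 m / 0.24 m/s = 1.812e+04 s = 0.2098 d.
C = 1.884·exp(−0.52·0.2098) = 1.884·0.8967 = 1.689 mg/L.

1.69 mg/L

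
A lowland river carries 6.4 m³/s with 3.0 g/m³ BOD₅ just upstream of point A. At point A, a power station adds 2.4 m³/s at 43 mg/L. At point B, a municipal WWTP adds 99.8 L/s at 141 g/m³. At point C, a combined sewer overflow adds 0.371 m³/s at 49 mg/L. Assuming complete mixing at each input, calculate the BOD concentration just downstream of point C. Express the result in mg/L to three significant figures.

After input A: C = (6.4·3 + 2.4·43) / 8.8 = 13.91 mg/L.
99.8 L/s = 0.0998 m³/s.
After input B: C = (8.8·13.91 + 0.0998·141) / 8.9 = 15.33 mg/L.
After input C: C = (8.9·15.33 + 0.371·49) / 9.271 = 16.68 mg/L.

16.7 mg/L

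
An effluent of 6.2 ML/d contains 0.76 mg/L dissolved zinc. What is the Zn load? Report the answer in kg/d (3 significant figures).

4.71 kg/d

6.2 ML/d = 0.07176 m³/s.
Mass flux = Q·C = 0.07176 m³/s × 0.76 g/m³ = 0.05454 g/s.
= 0.05454 g/s × 86.4 = 4.712 kg/d.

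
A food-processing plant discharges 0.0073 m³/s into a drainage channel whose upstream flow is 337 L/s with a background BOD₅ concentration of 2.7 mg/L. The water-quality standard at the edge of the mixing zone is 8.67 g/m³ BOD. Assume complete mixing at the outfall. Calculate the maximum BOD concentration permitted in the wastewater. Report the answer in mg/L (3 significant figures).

284 mg/L

337 L/s = 0.337 m³/s.
Mass balance: 8.67·0.3443 = 0.0073·Cₑ + 0.337·2.7.
Cₑ = (2.985 − 0.9099) / 0.0073 = 284.3 mg/L.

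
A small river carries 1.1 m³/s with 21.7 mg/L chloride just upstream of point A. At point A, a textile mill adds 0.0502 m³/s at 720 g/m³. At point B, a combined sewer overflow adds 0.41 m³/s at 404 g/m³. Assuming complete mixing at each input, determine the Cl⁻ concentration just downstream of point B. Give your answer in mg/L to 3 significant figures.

145 mg/L

After input A: C = (1.1·21.7 + 0.0502·720) / 1.15 = 52.18 mg/L.
After input B: C = (1.15·52.18 + 0.41·404) / 1.56 = 144.6 mg/L.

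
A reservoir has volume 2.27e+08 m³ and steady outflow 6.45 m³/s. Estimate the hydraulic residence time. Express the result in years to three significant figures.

Q = 6.45 m³/s × 3.156e+07 s/yr = 2.035e+08 m³/yr.
Hydraulic residence time τ = V/Q = 2.27e+08/2.035e+08 = 1.115 yr.

1.12 yr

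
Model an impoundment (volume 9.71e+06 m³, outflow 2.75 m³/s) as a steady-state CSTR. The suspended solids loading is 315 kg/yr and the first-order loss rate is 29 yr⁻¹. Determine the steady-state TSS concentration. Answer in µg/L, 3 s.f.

Outflow Q = 2.75 m³/s × 3.156e+07 s/yr = 8.678e+07 m³/yr.
Steady-state CSTR mass balance: W = Q·C + k·V·C, so C = W/(Q + kV).
Q + kV = 8.678e+07 + 29·9.71e+06 = 3.684e+08 m³/yr.
C = 315/3.684e+08 = 8.551e-07 kg/m³ = 0.0008551 mg/L = 0.8551 µg/L.

0.855 µg/L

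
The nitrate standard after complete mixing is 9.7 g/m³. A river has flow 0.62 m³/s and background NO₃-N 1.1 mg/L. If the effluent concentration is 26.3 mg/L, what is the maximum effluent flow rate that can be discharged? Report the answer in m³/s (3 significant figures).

0.321 m³/s

Mass balance at complete mixing: C_std·(Q_w + Q_r) = Q_w·C_e + Q_r·C_b.
Rearranging, Q_w = Q_r·(C_std − C_b)/(C_e − C_std) = 0.62·(9.7 − 1.1) / (26.3 − 9.7) = 0.3212 m³/s.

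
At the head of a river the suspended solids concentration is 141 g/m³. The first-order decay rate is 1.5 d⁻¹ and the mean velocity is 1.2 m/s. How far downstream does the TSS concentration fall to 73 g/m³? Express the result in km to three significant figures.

From C = C₀·e^(−kt), t = ln(C₀/C)/k = ln(141/73)/1.5 = 0.6583/1.5 = 0.4389 d.
Distance = v·t = 1.2 m/s × 3.792e+04 s = 4.55e+04 m = 45.5 km.

45.5 km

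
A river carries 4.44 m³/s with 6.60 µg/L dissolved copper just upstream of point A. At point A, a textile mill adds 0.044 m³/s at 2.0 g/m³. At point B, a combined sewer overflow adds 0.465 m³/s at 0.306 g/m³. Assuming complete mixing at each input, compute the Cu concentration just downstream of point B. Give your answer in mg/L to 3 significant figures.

0.0525 mg/L

6.60 µg/L = 0.0066 mg/L.
After input A: C = (4.44·0.0066 + 0.044·2) / 4.484 = 0.02616 mg/L.
After input B: C = (4.484·0.02616 + 0.465·0.306) / 4.949 = 0.05245 mg/L.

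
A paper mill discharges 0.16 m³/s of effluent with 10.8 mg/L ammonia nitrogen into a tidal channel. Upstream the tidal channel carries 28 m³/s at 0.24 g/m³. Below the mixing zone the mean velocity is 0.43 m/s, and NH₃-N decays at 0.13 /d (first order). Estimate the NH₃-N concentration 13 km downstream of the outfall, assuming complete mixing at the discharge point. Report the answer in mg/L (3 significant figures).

0.287 mg/L

After complete mixing, C₀ = (0.16·10.8 + 28·0.24) / 28.16 = 0.3 mg/L.
Travel time t = 1.3e+04 m / 0.43 m/s = 3.023e+04 s = 0.3499 d.
C = 0.3·exp(−0.13·0.3499) = 0.3·0.9555 = 0.2867 mg/L.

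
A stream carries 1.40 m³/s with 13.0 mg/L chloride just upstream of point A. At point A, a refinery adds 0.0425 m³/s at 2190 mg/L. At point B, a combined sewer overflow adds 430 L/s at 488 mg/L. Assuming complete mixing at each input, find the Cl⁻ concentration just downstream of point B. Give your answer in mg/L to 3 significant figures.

171 mg/L

After input A: C = (1.4·13 + 0.0425·2190) / 1.442 = 77.14 mg/L.
430 L/s = 0.43 m³/s.
After input B: C = (1.442·77.14 + 0.43·488) / 1.872 = 171.5 mg/L.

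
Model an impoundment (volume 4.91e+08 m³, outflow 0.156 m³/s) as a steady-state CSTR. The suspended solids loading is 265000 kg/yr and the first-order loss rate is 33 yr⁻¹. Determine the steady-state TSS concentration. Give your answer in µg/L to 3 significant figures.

16.4 µg/L

Outflow Q = 0.156 m³/s × 3.156e+07 s/yr = 4.923e+06 m³/yr.
Steady-state CSTR mass balance: W = Q·C + k·V·C, so C = W/(Q + kV).
Q + kV = 4.923e+06 + 33·4.91e+08 = 1.621e+10 m³/yr.
C = 265000/1.621e+10 = 1.635e-05 kg/m³ = 0.01635 mg/L = 16.35 µg/L.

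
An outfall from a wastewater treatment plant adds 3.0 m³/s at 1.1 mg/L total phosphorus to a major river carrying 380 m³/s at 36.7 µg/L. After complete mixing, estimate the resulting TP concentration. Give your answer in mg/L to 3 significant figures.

36.7 µg/L = 0.0367 mg/L.
Conservation of mass across the mixing zone: C = (3·1.1 + 380·0.0367) / (3 + 380) = 17.25/383 = 0.04503 mg/L.

0.0450 mg/L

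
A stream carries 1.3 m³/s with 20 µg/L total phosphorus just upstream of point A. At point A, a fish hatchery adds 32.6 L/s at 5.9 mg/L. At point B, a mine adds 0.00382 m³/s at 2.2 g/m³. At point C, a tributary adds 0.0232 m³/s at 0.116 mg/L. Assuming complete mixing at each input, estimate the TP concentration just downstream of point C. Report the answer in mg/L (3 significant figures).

20 µg/L = 0.02 mg/L.
32.6 L/s = 0.0326 m³/s.
After input A: C = (1.3·0.02 + 0.0326·5.9) / 1.333 = 0.1638 mg/L.
After input B: C = (1.333·0.1638 + 0.00382·2.2) / 1.336 = 0.1697 mg/L.
After input C: C = (1.336·0.1697 + 0.0232·0.116) / 1.36 = 0.1687 mg/L.

0.169 mg/L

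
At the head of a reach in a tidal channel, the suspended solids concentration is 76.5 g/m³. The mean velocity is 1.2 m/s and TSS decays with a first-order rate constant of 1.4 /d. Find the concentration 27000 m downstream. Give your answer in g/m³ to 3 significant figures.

53.1 g/m³

Travel time t = 27000 m / 1.2 m/s = 2.7e+04/1.2 = 2.25e+04 s = 0.2604 d.
First-order decay: C = 76.5·exp(−1.4·0.2604) = 76.5·0.6945 = 53.13 g/m³.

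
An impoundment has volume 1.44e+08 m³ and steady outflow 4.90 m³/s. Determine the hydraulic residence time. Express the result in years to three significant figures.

Q = 4.90 m³/s × 3.156e+07 s/yr = 1.546e+08 m³/yr.
Hydraulic residence time τ = V/Q = 1.44e+08/1.546e+08 = 0.9312 yr.

0.931 yr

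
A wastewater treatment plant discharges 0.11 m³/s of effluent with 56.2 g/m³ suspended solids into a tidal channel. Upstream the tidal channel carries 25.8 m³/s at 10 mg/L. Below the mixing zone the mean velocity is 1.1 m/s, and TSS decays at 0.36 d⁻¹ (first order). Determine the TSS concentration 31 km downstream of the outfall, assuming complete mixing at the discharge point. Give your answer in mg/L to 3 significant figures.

9.07 mg/L

After complete mixing, C₀ = (0.11·56.2 + 25.8·10) / 25.91 = 10.2 mg/L.
Travel time t = 3.1e+04 m / 1.1 m/s = 2.818e+04 s = 0.3262 d.
C = 10.2·exp(−0.36·0.3262) = 10.2·0.8892 = 9.066 mg/L.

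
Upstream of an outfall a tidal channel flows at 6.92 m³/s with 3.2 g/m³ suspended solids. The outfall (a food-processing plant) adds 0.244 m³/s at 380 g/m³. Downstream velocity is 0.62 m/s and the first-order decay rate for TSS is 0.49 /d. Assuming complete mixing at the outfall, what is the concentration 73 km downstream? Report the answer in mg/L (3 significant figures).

8.22 mg/L

After complete mixing, C₀ = (0.244·380 + 6.92·3.2) / 7.164 = 16.03 mg/L.
Travel time t = 7.3e+04 m / 0.62 m/s = 1.177e+05 s = 1.363 d.
C = 16.03·exp(−0.49·1.363) = 16.03·0.5129 = 8.223 mg/L.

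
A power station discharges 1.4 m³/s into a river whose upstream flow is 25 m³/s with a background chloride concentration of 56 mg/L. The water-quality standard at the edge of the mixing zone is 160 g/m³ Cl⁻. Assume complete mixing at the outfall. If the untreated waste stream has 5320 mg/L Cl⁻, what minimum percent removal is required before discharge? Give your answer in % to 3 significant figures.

Mass balance: 160·26.4 = 1.4·Cₑ + 25·56.
Cₑ = (4224 − 1400) / 1.4 = 2017 mg/L.
Required removal = 1 − 2017/5320 = 62.08 %.

62.1 %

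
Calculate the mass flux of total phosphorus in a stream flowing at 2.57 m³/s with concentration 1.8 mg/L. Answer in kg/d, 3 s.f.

400 kg/d

Mass flux = Q·C = 2.57 m³/s × 1.8 g/m³ = 4.626 g/s.
= 4.626 g/s × 86.4 = 399.7 kg/d.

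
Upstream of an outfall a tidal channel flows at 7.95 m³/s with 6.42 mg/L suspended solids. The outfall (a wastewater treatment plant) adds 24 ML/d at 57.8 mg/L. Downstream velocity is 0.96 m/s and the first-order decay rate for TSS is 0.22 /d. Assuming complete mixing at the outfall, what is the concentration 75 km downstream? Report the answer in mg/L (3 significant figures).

24 ML/d = 0.2778 m³/s.
After complete mixing, C₀ = (0.2778·57.8 + 7.95·6.42) / 8.228 = 8.155 mg/L.
Travel time t = 7.5e+04 m / 0.96 m/s = 7.812e+04 s = 0.9042 d.
C = 8.155·exp(−0.22·0.9042) = 8.155·0.8196 = 6.684 mg/L.

6.68 mg/L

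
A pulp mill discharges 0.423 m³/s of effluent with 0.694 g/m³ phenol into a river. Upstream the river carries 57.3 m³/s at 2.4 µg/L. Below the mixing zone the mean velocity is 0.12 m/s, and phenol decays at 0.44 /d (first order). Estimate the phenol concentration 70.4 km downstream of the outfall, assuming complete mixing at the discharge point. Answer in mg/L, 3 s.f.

2.4 µg/L = 0.0024 mg/L.
After complete mixing, C₀ = (0.423·0.694 + 57.3·0.0024) / 57.72 = 0.007468 mg/L.
Travel time t = 7.04e+04 m / 0.12 m/s = 5.867e+05 s = 6.79 d.
C = 0.007468·exp(−0.44·6.79) = 0.007468·0.05041 = 0.0003764 mg/L.

0.000376 mg/L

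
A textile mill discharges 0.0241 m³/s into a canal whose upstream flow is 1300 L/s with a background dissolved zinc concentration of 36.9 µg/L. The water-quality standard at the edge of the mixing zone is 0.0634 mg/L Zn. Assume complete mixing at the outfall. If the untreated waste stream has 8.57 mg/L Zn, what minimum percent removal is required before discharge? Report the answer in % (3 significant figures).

1300 L/s = 1.3 m³/s.
36.9 µg/L = 0.0369 mg/L.
Mass balance: 0.0634·1.324 = 0.0241·Cₑ + 1.3·0.0369.
Cₑ = (0.08395 − 0.04797) / 0.0241 = 1.493 mg/L.
Required removal = 1 − 1.493/8.57 = 82.58 %.

82.6 %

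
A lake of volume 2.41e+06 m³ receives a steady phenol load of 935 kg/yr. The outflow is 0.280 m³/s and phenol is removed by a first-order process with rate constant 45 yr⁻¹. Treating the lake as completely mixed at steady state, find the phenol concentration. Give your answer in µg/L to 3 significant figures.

7.97 µg/L

Outflow Q = 0.280 m³/s × 3.156e+07 s/yr = 8.836e+06 m³/yr.
Steady-state CSTR mass balance: W = Q·C + k·V·C, so C = W/(Q + kV).
Q + kV = 8.836e+06 + 45·2.41e+06 = 1.173e+08 m³/yr.
C = 935/1.173e+08 = 7.972e-06 kg/m³ = 0.007972 mg/L = 7.972 µg/L.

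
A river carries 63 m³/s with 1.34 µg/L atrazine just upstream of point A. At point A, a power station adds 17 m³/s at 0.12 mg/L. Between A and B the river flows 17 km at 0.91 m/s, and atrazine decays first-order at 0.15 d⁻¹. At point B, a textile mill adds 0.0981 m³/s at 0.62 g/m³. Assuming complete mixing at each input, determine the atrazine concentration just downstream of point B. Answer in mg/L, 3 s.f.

1.34 µg/L = 0.00134 mg/L.
After input A: C = (63·0.00134 + 17·0.12) / 80 = 0.02656 mg/L.
Over the 17 km reach to input B (t = 1.868e+04 s = 0.2162 d), decay gives C = 0.02656·exp(−0.15·0.2162) = 0.02571 mg/L.
After input B: C = (80·0.02571 + 0.0981·0.62) / 80.1 = 0.02644 mg/L.

0.0264 mg/L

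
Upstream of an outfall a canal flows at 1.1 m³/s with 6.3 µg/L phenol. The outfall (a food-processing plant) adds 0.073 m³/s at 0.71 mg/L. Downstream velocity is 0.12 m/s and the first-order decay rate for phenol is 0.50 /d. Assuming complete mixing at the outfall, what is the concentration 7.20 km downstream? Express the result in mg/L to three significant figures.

6.3 µg/L = 0.0063 mg/L.
After complete mixing, C₀ = (0.073·0.71 + 1.1·0.0063) / 1.173 = 0.05009 mg/L.
Travel time t = 7200 m / 0.12 m/s = 6e+04 s = 0.6944 d.
C = 0.05009·exp(−0.50·0.6944) = 0.05009·0.7066 = 0.0354 mg/L.

0.0354 mg/L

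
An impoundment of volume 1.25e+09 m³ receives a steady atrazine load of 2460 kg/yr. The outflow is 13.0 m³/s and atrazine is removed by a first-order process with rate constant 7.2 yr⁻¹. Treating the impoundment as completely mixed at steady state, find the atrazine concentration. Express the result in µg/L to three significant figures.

Outflow Q = 13.0 m³/s × 3.156e+07 s/yr = 4.102e+08 m³/yr.
Steady-state CSTR mass balance: W = Q·C + k·V·C, so C = W/(Q + kV).
Q + kV = 4.102e+08 + 7.2·1.25e+09 = 9.41e+09 m³/yr.
C = 2460/9.41e+09 = 2.614e-07 kg/m³ = 0.0002614 mg/L = 0.2614 µg/L.

0.261 µg/L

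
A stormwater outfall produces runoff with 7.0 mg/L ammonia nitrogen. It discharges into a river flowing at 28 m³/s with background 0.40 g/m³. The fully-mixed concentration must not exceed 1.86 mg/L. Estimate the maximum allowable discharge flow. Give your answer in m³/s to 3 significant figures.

Mass balance at complete mixing: C_std·(Q_w + Q_r) = Q_w·C_e + Q_r·C_b.
Rearranging, Q_w = Q_r·(C_std − C_b)/(C_e − C_std) = 28·(1.86 − 0.4) / (7 − 1.86) = 7.953 m³/s.

7.95 m³/s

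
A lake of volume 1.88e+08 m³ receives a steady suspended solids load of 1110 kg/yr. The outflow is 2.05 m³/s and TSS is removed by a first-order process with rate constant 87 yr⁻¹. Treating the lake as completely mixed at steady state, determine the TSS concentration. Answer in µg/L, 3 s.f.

Outflow Q = 2.05 m³/s × 3.156e+07 s/yr = 6.469e+07 m³/yr.
Steady-state CSTR mass balance: W = Q·C + k·V·C, so C = W/(Q + kV).
Q + kV = 6.469e+07 + 87·1.88e+08 = 1.642e+10 m³/yr.
C = 1110/1.642e+10 = 6.76e-08 kg/m³ = 6.76e-05 mg/L = 0.0676 µg/L.

0.0676 µg/L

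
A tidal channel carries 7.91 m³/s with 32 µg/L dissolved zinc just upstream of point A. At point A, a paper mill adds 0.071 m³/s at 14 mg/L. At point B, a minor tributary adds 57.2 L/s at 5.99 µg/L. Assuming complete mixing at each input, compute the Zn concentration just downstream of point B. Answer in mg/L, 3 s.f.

32 µg/L = 0.032 mg/L.
After input A: C = (7.91·0.032 + 0.071·14) / 7.981 = 0.1563 mg/L.
57.2 L/s = 0.0572 m³/s.
5.99 µg/L = 0.00599 mg/L.
After input B: C = (7.981·0.1563 + 0.0572·0.00599) / 8.038 = 0.1552 mg/L.

0.155 mg/L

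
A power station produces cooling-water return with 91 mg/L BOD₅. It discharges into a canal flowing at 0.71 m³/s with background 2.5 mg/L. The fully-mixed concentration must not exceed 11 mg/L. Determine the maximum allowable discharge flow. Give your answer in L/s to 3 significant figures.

75.4 L/s

Mass balance at complete mixing: C_std·(Q_w + Q_r) = Q_w·C_e + Q_r·C_b.
Rearranging, Q_w = Q_r·(C_std − C_b)/(C_e − C_std) = 0.71·(11 − 2.5) / (91 − 11) = 0.07544 m³/s.
= 75.44 L/s.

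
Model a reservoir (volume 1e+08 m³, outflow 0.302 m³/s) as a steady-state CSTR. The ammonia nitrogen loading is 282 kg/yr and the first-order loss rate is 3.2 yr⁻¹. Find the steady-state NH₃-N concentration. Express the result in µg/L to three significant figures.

0.856 µg/L

Outflow Q = 0.302 m³/s × 3.156e+07 s/yr = 9.53e+06 m³/yr.
Steady-state CSTR mass balance: W = Q·C + k·V·C, so C = W/(Q + kV).
Q + kV = 9.53e+06 + 3.2·1e+08 = 3.295e+08 m³/yr.
C = 282/3.295e+08 = 8.558e-07 kg/m³ = 0.0008558 mg/L = 0.8558 µg/L.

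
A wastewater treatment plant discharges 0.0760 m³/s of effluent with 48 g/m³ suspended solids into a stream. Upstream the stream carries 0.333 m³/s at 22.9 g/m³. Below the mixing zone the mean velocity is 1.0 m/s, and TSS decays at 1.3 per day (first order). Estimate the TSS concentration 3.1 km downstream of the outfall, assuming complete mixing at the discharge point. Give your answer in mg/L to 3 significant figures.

26.3 mg/L

After complete mixing, C₀ = (0.076·48 + 0.333·22.9) / 0.409 = 27.56 mg/L.
Travel time t = 3100 m / 1.0 m/s = 3100 s = 0.03588 d.
C = 27.56·exp(−1.3·0.03588) = 27.56·0.9544 = 26.31 mg/L.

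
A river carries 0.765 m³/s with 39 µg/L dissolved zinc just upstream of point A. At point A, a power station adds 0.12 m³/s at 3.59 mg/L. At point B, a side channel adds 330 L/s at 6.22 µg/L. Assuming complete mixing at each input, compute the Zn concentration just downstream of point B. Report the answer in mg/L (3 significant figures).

0.381 mg/L

39 µg/L = 0.039 mg/L.
After input A: C = (0.765·0.039 + 0.12·3.59) / 0.885 = 0.5205 mg/L.
330 L/s = 0.33 m³/s.
6.22 µg/L = 0.00622 mg/L.
After input B: C = (0.885·0.5205 + 0.33·0.00622) / 1.215 = 0.3808 mg/L.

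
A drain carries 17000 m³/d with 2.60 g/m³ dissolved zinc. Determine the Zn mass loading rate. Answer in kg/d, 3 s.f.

17000 m³/d = 0.1968 m³/s.
Mass flux = Q·C = 0.1968 m³/s × 2.6 g/m³ = 0.5116 g/s.
= 0.5116 g/s × 86.4 = 44.2 kg/d.

44.2 kg/d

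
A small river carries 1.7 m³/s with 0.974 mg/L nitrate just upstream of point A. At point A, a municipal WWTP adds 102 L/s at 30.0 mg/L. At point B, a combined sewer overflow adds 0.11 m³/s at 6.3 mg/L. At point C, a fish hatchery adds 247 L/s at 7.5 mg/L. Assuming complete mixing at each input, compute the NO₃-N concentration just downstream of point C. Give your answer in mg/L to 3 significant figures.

102 L/s = 0.102 m³/s.
After input A: C = (1.7·0.974 + 0.102·30) / 1.802 = 2.617 mg/L.
After input B: C = (1.802·2.617 + 0.11·6.3) / 1.912 = 2.829 mg/L.
247 L/s = 0.247 m³/s.
After input C: C = (1.912·2.829 + 0.247·7.5) / 2.159 = 3.363 mg/L.

3.36 mg/L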